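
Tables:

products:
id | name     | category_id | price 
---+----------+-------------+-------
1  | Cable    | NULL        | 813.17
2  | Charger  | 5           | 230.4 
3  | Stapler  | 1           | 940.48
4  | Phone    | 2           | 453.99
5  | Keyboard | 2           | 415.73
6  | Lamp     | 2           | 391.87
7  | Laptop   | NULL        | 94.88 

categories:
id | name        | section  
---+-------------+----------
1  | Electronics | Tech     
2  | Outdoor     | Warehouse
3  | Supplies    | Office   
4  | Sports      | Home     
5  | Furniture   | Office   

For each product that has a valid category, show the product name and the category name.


INNER JOIN keeps only products rows whose category_id matches an id in categories. Walk through each product:
  - product 1 (Cable): category_id=NULL, no match -> dropped
  - product 2 (Charger): category_id=5 -> matches Furniture
  - product 3 (Stapler): category_id=1 -> matches Electronics
  - product 4 (Phone): category_id=2 -> matches Outdoor
  - product 5 (Keyboard): category_id=2 -> matches Outdoor
  - product 6 (Lamp): category_id=2 -> matches Outdoor
  - product 7 (Laptop): category_id=NULL, no match -> dropped
So 2 of 7 rows are dropped.

SQL:
SELECT a.name, b.name AS category
FROM products a
INNER JOIN categories b ON a.category_id = b.id

Result:
name     | category   
---------+------------
Charger  | Furniture  
Stapler  | Electronics
Phone    | Outdoor    
Keyboard | Outdoor    
Lamp     | Outdoor    


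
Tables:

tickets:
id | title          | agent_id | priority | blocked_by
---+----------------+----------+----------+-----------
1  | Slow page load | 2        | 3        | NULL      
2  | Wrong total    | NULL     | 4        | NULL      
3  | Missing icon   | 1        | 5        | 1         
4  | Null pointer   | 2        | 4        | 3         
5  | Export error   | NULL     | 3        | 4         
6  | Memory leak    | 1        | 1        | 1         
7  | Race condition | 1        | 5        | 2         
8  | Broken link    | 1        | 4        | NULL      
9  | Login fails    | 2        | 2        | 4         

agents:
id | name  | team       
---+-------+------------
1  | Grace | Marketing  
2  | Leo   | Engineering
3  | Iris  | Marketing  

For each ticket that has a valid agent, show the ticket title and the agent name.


INNER JOIN keeps only tickets rows whose agent_id matches an id in agents. Walk through each ticket:
  - ticket 1 (Slow page load): agent_id=2 -> matches Leo
  - ticket 2 (Wrong total): agent_id=NULL, no match -> dropped
  - ticket 3 (Missing icon): agent_id=1 -> matches Grace
  - ticket 4 (Null pointer): agent_id=2 -> matches Leo
  - ticket 5 (Export error): agent_id=NULL, no match -> dropped
  - ticket 6 (Memory leak): agent_id=1 -> matches Grace
  - ticket 7 (Race condition): agent_id=1 -> matches Grace
  - ticket 8 (Broken link): agent_id=1 -> matches Grace
  - ticket 9 (Login fails): agent_id=2 -> matches Leo
So 2 of 9 rows are dropped.

SQL:
SELECT a.title, b.name AS agent
FROM tickets a
INNER JOIN agents b ON a.agent_id = b.id

Result:
title          | agent
---------------+------
Slow page load | Leo  
Missing icon   | Grace
Null pointer   | Leo  
Memory leak    | Grace
Race condition | Grace
Broken link    | Grace
Login fails    | Leo  


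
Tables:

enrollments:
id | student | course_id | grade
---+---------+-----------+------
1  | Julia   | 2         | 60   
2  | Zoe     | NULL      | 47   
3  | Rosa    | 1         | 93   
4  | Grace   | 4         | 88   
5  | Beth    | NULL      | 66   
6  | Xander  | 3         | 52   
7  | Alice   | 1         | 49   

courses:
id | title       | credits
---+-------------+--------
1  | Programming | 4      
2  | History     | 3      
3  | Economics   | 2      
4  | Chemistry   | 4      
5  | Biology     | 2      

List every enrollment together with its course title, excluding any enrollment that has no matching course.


INNER JOIN keeps only enrollments rows whose course_id matches an id in courses. Walk through each enrollment:
  - enrollment 1 (Julia): course_id=2 -> matches History
  - enrollment 2 (Zoe): course_id=NULL, no match -> dropped
  - enrollment 3 (Rosa): course_id=1 -> matches Programming
  - enrollment 4 (Grace): course_id=4 -> matches Chemistry
  - enrollment 5 (Beth): course_id=NULL, no match -> dropped
  - enrollment 6 (Xander): course_id=3 -> matches Economics
  - enrollment 7 (Alice): course_id=1 -> matches Programming
So 2 of 7 rows are dropped.

SQL:
SELECT a.student, b.title AS course
FROM enrollments a
INNER JOIN courses b ON a.course_id = b.id

Result:
student | course     
--------+------------
Julia   | History    
Rosa    | Programming
Grace   | Chemistry  
Xander  | Economics  
Alice   | Programming


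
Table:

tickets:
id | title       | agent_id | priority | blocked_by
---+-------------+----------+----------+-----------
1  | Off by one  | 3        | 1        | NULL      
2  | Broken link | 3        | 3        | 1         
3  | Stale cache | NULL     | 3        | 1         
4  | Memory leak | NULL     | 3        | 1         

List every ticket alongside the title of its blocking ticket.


This is a self-join: tickets is joined to a second copy of itself, matching each row's blocked_by to another row's id. Use LEFT JOIN so rows with blocked_by=NULL are kept.
  - ticket 1 (Off by one): blocked_by=NULL -> NULL
  - ticket 2 (Broken link): blocked_by=1 -> Off by one
  - ticket 3 (Stale cache): blocked_by=1 -> Off by one
  - ticket 4 (Memory leak): blocked_by=1 -> Off by one

SQL:
SELECT a.title AS item, b.title AS blocked_by
FROM tickets a
LEFT JOIN tickets b ON a.blocked_by = b.id

Result:
item        | blocked_by
------------+-----------
Off by one  | NULL      
Broken link | Off by one
Stale cache | Off by one
Memory leak | Off by one


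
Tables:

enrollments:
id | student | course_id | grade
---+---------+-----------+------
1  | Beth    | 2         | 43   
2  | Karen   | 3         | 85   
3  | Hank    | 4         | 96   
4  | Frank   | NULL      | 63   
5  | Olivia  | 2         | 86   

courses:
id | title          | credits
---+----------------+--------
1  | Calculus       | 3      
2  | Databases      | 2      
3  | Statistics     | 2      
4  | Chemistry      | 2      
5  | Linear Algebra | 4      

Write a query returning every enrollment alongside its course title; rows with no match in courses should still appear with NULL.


LEFT JOIN keeps every row from enrollments (the left table); where course_id has no match in courses, the course columns become NULL. Walk through each enrollment:
  - enrollment 1 (Beth): course_id=2 -> matches Databases
  - enrollment 2 (Karen): course_id=3 -> matches Statistics
  - enrollment 3 (Hank): course_id=4 -> matches Chemistry
  - enrollment 4 (Frank): course_id=NULL, no match -> kept with NULL
  - enrollment 5 (Olivia): course_id=2 -> matches Databases
All 5 rows appear; 1 has NULL course.

SQL:
SELECT a.student, b.title AS course
FROM enrollments a
LEFT JOIN courses b ON a.course_id = b.id

Result:
student | course    
--------+-----------
Beth    | Databases 
Karen   | Statistics
Hank    | Chemistry 
Frank   | NULL      
Olivia  | Databases 


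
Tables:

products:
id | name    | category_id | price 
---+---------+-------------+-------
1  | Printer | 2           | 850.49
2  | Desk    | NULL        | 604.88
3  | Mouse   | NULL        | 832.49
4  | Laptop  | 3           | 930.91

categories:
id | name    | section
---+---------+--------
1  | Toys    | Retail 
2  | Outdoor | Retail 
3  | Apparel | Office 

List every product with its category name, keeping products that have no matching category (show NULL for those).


LEFT JOIN keeps every row from products (the left table); where category_id has no match in categories, the category columns become NULL. Walk through each product:
  - product 1 (Printer): category_id=2 -> matches Outdoor
  - product 2 (Desk): category_id=NULL, no match -> kept with NULL
  - product 3 (Mouse): category_id=NULL, no match -> kept with NULL
  - product 4 (Laptop): category_id=3 -> matches Apparel
All 4 rows appear; 2 have NULL category.

SQL:
SELECT a.name, b.name AS category
FROM products a
LEFT JOIN categories b ON a.category_id = b.id

Result:
name    | category
--------+---------
Printer | Outdoor 
Desk    | NULL    
Mouse   | NULL    
Laptop  | Apparel 


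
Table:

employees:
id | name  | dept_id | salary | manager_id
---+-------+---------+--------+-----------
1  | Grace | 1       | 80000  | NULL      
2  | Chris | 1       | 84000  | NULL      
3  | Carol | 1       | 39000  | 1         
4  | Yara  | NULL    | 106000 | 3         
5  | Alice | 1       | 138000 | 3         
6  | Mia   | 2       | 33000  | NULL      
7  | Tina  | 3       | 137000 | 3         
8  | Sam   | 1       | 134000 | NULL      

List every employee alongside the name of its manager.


This is a self-join: employees is joined to a second copy of itself, matching each row's manager_id to another row's id. Use LEFT JOIN so rows with manager_id=NULL are kept.
  - employee 1 (Grace): manager_id=NULL -> NULL
  - employee 2 (Chris): manager_id=NULL -> NULL
  - employee 3 (Carol): manager_id=1 -> Grace
  - employee 4 (Yara): manager_id=3 -> Carol
  - employee 5 (Alice): manager_id=3 -> Carol
  - employee 6 (Mia): manager_id=NULL -> NULL
  - employee 7 (Tina): manager_id=3 -> Carol
  - employee 8 (Sam): manager_id=NULL -> NULL

SQL:
SELECT a.name AS item, b.name AS manager
FROM employees a
LEFT JOIN employees b ON a.manager_id = b.id

Result:
item  | manager
------+--------
Grace | NULL   
Chris | NULL   
Carol | Grace  
Yara  | Carol  
Alice | Carol  
Mia   | NULL   
Tina  | Carol  
Sam   | NULL   


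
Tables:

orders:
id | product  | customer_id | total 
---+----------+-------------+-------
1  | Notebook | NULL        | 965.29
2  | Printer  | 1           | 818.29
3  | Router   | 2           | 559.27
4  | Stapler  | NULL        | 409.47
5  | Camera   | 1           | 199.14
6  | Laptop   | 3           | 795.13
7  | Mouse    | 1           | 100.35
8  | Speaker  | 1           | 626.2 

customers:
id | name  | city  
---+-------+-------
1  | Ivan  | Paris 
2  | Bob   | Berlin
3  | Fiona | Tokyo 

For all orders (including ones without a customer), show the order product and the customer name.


LEFT JOIN keeps every row from orders (the left table); where customer_id has no match in customers, the customer columns become NULL. Walk through each order:
  - order 1 (Notebook): customer_id=NULL, no match -> kept with NULL
  - order 2 (Printer): customer_id=1 -> matches Ivan
  - order 3 (Router): customer_id=2 -> matches Bob
  - order 4 (Stapler): customer_id=NULL, no match -> kept with NULL
  - order 5 (Camera): customer_id=1 -> matches Ivan
  - order 6 (Laptop): customer_id=3 -> matches Fiona
  - order 7 (Mouse): customer_id=1 -> matches Ivan
  - order 8 (Speaker): customer_id=1 -> matches Ivan
All 8 rows appear; 2 have NULL customer.

SQL:
SELECT a.product, b.name AS customer
FROM orders a
LEFT JOIN customers b ON a.customer_id = b.id

Result:
product  | customer
---------+---------
Notebook | NULL    
Printer  | Ivan    
Router   | Bob     
Stapler  | NULL    
Camera   | Ivan    
Laptop   | Fiona   
Mouse    | Ivan    
Speaker  | Ivan    


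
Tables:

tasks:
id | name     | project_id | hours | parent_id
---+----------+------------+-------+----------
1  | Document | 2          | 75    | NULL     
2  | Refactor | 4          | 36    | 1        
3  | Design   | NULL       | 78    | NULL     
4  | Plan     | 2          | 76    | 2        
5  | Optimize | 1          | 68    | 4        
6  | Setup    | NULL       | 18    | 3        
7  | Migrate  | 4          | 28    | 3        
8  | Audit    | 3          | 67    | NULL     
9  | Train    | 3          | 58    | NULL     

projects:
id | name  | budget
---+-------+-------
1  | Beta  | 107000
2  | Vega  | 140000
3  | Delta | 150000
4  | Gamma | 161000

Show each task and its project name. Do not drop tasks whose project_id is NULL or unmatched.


LEFT JOIN keeps every row from tasks (the left table); where project_id has no match in projects, the project columns become NULL. Walk through each task:
  - task 1 (Document): project_id=2 -> matches Vega
  - task 2 (Refactor): project_id=4 -> matches Gamma
  - task 3 (Design): project_id=NULL, no match -> kept with NULL
  - task 4 (Plan): project_id=2 -> matches Vega
  - task 5 (Optimize): project_id=1 -> matches Beta
  - task 6 (Setup): project_id=NULL, no match -> kept with NULL
  - task 7 (Migrate): project_id=4 -> matches Gamma
  - task 8 (Audit): project_id=3 -> matches Delta
  - task 9 (Train): project_id=3 -> matches Delta
All 9 rows appear; 2 have NULL project.

SQL:
SELECT a.name, b.name AS project
FROM tasks a
LEFT JOIN projects b ON a.project_id = b.id

Result:
name     | project
---------+--------
Document | Vega   
Refactor | Gamma  
Design   | NULL   
Plan     | Vega   
Optimize | Beta   
Setup    | NULL   
Migrate  | Gamma  
Audit    | Delta  
Train    | Delta  


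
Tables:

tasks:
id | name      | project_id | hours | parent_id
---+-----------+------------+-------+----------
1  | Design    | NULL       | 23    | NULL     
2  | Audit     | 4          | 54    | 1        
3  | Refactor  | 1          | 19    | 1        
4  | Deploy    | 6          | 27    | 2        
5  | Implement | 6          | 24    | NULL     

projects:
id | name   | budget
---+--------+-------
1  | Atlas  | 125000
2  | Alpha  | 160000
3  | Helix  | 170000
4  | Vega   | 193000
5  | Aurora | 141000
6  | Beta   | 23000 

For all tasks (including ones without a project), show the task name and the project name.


LEFT JOIN keeps every row from tasks (the left table); where project_id has no match in projects, the project columns become NULL. Walk through each task:
  - task 1 (Design): project_id=NULL, no match -> kept with NULL
  - task 2 (Audit): project_id=4 -> matches Vega
  - task 3 (Refactor): project_id=1 -> matches Atlas
  - task 4 (Deploy): project_id=6 -> matches Beta
  - task 5 (Implement): project_id=6 -> matches Beta
All 5 rows appear; 1 has NULL project.

SQL:
SELECT a.name, b.name AS project
FROM tasks a
LEFT JOIN projects b ON a.project_id = b.id

Result:
name      | project
----------+--------
Design    | NULL   
Audit     | Vega   
Refactor  | Atlas  
Deploy    | Beta   
Implement | Beta   


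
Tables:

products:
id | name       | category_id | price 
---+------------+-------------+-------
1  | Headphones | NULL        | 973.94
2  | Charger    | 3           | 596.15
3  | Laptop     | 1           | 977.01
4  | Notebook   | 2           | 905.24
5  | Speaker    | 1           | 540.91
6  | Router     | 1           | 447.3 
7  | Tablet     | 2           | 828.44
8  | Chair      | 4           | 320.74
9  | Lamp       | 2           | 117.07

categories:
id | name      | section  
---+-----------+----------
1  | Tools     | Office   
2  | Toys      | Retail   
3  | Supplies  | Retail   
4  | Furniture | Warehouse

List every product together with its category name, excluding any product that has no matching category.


INNER JOIN keeps only products rows whose category_id matches an id in categories. Walk through each product:
  - product 1 (Headphones): category_id=NULL, no match -> dropped
  - product 2 (Charger): category_id=3 -> matches Supplies
  - product 3 (Laptop): category_id=1 -> matches Tools
  - product 4 (Notebook): category_id=2 -> matches Toys
  - product 5 (Speaker): category_id=1 -> matches Tools
  - product 6 (Router): category_id=1 -> matches Tools
  - product 7 (Tablet): category_id=2 -> matches Toys
  - product 8 (Chair): category_id=4 -> matches Furniture
  - product 9 (Lamp): category_id=2 -> matches Toys
So 1 of 9 rows is dropped.

SQL:
SELECT a.name, b.name AS category
FROM products a
INNER JOIN categories b ON a.category_id = b.id

Result:
name     | category 
---------+----------
Charger  | Supplies 
Laptop   | Tools    
Notebook | Toys     
Speaker  | Tools    
Router   | Tools    
Tablet   | Toys     
Chair    | Furniture
Lamp     | Toys     


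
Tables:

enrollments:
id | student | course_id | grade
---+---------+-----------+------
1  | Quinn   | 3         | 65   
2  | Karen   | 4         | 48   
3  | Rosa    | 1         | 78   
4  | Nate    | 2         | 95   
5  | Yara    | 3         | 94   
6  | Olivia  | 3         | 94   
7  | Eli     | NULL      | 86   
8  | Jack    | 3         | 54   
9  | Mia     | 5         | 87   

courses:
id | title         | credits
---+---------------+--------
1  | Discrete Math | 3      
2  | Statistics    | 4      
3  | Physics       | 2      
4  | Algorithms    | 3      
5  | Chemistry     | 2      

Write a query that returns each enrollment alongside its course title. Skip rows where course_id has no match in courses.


INNER JOIN keeps only enrollments rows whose course_id matches an id in courses. Walk through each enrollment:
  - enrollment 1 (Quinn): course_id=3 -> matches Physics
  - enrollment 2 (Karen): course_id=4 -> matches Algorithms
  - enrollment 3 (Rosa): course_id=1 -> matches Discrete Math
  - enrollment 4 (Nate): course_id=2 -> matches Statistics
  - enrollment 5 (Yara): course_id=3 -> matches Physics
  - enrollment 6 (Olivia): course_id=3 -> matches Physics
  - enrollment 7 (Eli): course_id=NULL, no match -> dropped
  - enrollment 8 (Jack): course_id=3 -> matches Physics
  - enrollment 9 (Mia): course_id=5 -> matches Chemistry
So 1 of 9 rows is dropped.

SQL:
SELECT a.student, b.title AS course
FROM enrollments a
INNER JOIN courses b ON a.course_id = b.id

Result:
student | course       
--------+--------------
Quinn   | Physics      
Karen   | Algorithms   
Rosa    | Discrete Math
Nate    | Statistics   
Yara    | Physics      
Olivia  | Physics      
Jack    | Physics      
Mia     | Chemistry    


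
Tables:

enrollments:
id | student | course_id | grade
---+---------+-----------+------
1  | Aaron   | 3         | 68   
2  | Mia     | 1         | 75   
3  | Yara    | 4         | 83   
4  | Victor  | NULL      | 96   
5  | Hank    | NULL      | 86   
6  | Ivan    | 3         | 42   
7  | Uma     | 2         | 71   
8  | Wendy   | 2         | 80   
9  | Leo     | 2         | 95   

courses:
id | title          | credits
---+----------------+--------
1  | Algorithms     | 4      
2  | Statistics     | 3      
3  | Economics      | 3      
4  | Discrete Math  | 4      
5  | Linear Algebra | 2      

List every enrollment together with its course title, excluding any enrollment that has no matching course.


INNER JOIN keeps only enrollments rows whose course_id matches an id in courses. Walk through each enrollment:
  - enrollment 1 (Aaron): course_id=3 -> matches Economics
  - enrollment 2 (Mia): course_id=1 -> matches Algorithms
  - enrollment 3 (Yara): course_id=4 -> matches Discrete Math
  - enrollment 4 (Victor): course_id=NULL, no match -> dropped
  - enrollment 5 (Hank): course_id=NULL, no match -> dropped
  - enrollment 6 (Ivan): course_id=3 -> matches Economics
  - enrollment 7 (Uma): course_id=2 -> matches Statistics
  - enrollment 8 (Wendy): course_id=2 -> matches Statistics
  - enrollment 9 (Leo): course_id=2 -> matches Statistics
So 2 of 9 rows are dropped.

SQL:
SELECT a.student, b.title AS course
FROM enrollments a
INNER JOIN courses b ON a.course_id = b.id

Result:
student | course       
--------+--------------
Aaron   | Economics    
Mia     | Algorithms   
Yara    | Discrete Math
Ivan    | Economics    
Uma     | Statistics   
Wendy   | Statistics   
Leo     | Statistics   


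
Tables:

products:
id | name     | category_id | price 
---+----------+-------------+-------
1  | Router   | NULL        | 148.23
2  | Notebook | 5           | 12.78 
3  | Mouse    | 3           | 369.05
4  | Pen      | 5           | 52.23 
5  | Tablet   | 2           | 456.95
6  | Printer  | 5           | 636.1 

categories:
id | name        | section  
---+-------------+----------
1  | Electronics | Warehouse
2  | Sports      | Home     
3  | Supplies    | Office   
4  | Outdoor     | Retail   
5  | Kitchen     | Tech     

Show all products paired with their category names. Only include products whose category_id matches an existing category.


INNER JOIN keeps only products rows whose category_id matches an id in categories. Walk through each product:
  - product 1 (Router): category_id=NULL, no match -> dropped
  - product 2 (Notebook): category_id=5 -> matches Kitchen
  - product 3 (Mouse): category_id=3 -> matches Supplies
  - product 4 (Pen): category_id=5 -> matches Kitchen
  - product 5 (Tablet): category_id=2 -> matches Sports
  - product 6 (Printer): category_id=5 -> matches Kitchen
So 1 of 6 rows is dropped.

SQL:
SELECT a.name, b.name AS category
FROM products a
INNER JOIN categories b ON a.category_id = b.id

Result:
name     | category
---------+---------
Notebook | Kitchen 
Mouse    | Supplies
Pen      | Kitchen 
Tablet   | Sports  
Printer  | Kitchen 


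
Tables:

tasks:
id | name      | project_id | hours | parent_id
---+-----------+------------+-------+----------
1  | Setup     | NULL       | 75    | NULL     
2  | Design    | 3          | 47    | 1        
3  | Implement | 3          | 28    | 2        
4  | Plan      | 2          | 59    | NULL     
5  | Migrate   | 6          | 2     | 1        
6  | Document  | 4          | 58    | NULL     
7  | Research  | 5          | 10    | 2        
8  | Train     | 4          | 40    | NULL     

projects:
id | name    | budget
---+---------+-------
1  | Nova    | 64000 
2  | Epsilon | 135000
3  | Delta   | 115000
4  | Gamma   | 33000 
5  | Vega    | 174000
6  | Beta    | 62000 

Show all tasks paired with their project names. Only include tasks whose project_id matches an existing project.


INNER JOIN keeps only tasks rows whose project_id matches an id in projects. Walk through each task:
  - task 1 (Setup): project_id=NULL, no match -> dropped
  - task 2 (Design): project_id=3 -> matches Delta
  - task 3 (Implement): project_id=3 -> matches Delta
  - task 4 (Plan): project_id=2 -> matches Epsilon
  - task 5 (Migrate): project_id=6 -> matches Beta
  - task 6 (Document): project_id=4 -> matches Gamma
  - task 7 (Research): project_id=5 -> matches Vega
  - task 8 (Train): project_id=4 -> matches Gamma
So 1 of 8 rows is dropped.

SQL:
SELECT a.name, b.name AS project
FROM tasks a
INNER JOIN projects b ON a.project_id = b.id

Result:
name      | project
----------+--------
Design    | Delta  
Implement | Delta  
Plan      | Epsilon
Migrate   | Beta   
Document  | Gamma  
Research  | Vega   
Train     | Gamma  


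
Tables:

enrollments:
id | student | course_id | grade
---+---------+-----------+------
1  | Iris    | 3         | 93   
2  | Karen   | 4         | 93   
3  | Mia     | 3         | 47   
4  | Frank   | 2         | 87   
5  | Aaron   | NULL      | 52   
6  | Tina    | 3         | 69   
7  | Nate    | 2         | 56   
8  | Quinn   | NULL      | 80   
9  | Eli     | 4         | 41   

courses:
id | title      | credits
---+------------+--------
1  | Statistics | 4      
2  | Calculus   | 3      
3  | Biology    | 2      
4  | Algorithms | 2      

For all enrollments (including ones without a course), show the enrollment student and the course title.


LEFT JOIN keeps every row from enrollments (the left table); where course_id has no match in courses, the course columns become NULL. Walk through each enrollment:
  - enrollment 1 (Iris): course_id=3 -> matches Biology
  - enrollment 2 (Karen): course_id=4 -> matches Algorithms
  - enrollment 3 (Mia): course_id=3 -> matches Biology
  - enrollment 4 (Frank): course_id=2 -> matches Calculus
  - enrollment 5 (Aaron): course_id=NULL, no match -> kept with NULL
  - enrollment 6 (Tina): course_id=3 -> matches Biology
  - enrollment 7 (Nate): course_id=2 -> matches Calculus
  - enrollment 8 (Quinn): course_id=NULL, no match -> kept with NULL
  - enrollment 9 (Eli): course_id=4 -> matches Algorithms
All 9 rows appear; 2 have NULL course.

SQL:
SELECT a.student, b.title AS course
FROM enrollments a
LEFT JOIN courses b ON a.course_id = b.id

Result:
student | course    
--------+-----------
Iris    | Biology   
Karen   | Algorithms
Mia     | Biology   
Frank   | Calculus  
Aaron   | NULL      
Tina    | Biology   
Nate    | Calculus  
Quinn   | NULL      
Eli     | Algorithms


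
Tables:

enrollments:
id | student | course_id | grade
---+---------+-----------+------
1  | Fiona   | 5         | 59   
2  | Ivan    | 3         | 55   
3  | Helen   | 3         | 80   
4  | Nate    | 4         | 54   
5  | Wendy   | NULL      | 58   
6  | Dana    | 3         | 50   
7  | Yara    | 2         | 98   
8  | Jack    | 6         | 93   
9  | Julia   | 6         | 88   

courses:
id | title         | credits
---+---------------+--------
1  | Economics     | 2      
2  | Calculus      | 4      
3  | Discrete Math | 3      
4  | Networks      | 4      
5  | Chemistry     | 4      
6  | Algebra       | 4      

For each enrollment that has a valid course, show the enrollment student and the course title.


INNER JOIN keeps only enrollments rows whose course_id matches an id in courses. Walk through each enrollment:
  - enrollment 1 (Fiona): course_id=5 -> matches Chemistry
  - enrollment 2 (Ivan): course_id=3 -> matches Discrete Math
  - enrollment 3 (Helen): course_id=3 -> matches Discrete Math
  - enrollment 4 (Nate): course_id=4 -> matches Networks
  - enrollment 5 (Wendy): course_id=NULL, no match -> dropped
  - enrollment 6 (Dana): course_id=3 -> matches Discrete Math
  - enrollment 7 (Yara): course_id=2 -> matches Calculus
  - enrollment 8 (Jack): course_id=6 -> matches Algebra
  - enrollment 9 (Julia): course_id=6 -> matches Algebra
So 1 of 9 rows is dropped.

SQL:
SELECT a.student, b.title AS course
FROM enrollments a
INNER JOIN courses b ON a.course_id = b.id

Result:
student | course       
--------+--------------
Fiona   | Chemistry    
Ivan    | Discrete Math
Helen   | Discrete Math
Nate    | Networks     
Dana    | Discrete Math
Yara    | Calculus     
Jack    | Algebra      
Julia   | Algebra      


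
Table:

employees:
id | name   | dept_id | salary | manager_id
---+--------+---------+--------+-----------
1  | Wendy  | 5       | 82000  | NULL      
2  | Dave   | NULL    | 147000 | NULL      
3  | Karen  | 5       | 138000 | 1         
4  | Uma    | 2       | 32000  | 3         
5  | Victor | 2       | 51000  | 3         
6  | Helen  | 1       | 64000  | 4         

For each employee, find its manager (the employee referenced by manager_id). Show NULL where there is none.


This is a self-join: employees is joined to a second copy of itself, matching each row's manager_id to another row's id. Use LEFT JOIN so rows with manager_id=NULL are kept.
  - employee 1 (Wendy): manager_id=NULL -> NULL
  - employee 2 (Dave): manager_id=NULL -> NULL
  - employee 3 (Karen): manager_id=1 -> Wendy
  - employee 4 (Uma): manager_id=3 -> Karen
  - employee 5 (Victor): manager_id=3 -> Karen
  - employee 6 (Helen): manager_id=4 -> Uma

SQL:
SELECT a.name AS item, b.name AS manager
FROM employees a
LEFT JOIN employees b ON a.manager_id = b.id

Result:
item   | manager
-------+--------
Wendy  | NULL   
Dave   | NULL   
Karen  | Wendy  
Uma    | Karen  
Victor | Karen  
Helen  | Uma    


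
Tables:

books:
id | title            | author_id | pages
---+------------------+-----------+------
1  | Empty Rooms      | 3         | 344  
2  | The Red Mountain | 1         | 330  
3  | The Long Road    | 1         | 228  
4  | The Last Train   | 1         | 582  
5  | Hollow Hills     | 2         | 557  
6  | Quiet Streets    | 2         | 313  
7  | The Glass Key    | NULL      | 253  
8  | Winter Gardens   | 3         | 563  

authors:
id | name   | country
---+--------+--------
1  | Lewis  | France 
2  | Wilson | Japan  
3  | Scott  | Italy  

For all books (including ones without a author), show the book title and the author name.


LEFT JOIN keeps every row from books (the left table); where author_id has no match in authors, the author columns become NULL. Walk through each book:
  - book 1 (Empty Rooms): author_id=3 -> matches Scott
  - book 2 (The Red Mountain): author_id=1 -> matches Lewis
  - book 3 (The Long Road): author_id=1 -> matches Lewis
  - book 4 (The Last Train): author_id=1 -> matches Lewis
  - book 5 (Hollow Hills): author_id=2 -> matches Wilson
  - book 6 (Quiet Streets): author_id=2 -> matches Wilson
  - book 7 (The Glass Key): author_id=NULL, no match -> kept with NULL
  - book 8 (Winter Gardens): author_id=3 -> matches Scott
All 8 rows appear; 1 has NULL author.

SQL:
SELECT a.title, b.name AS author
FROM books a
LEFT JOIN authors b ON a.author_id = b.id

Result:
title            | author
-----------------+-------
Empty Rooms      | Scott 
The Red Mountain | Lewis 
The Long Road    | Lewis 
The Last Train   | Lewis 
Hollow Hills     | Wilson
Quiet Streets    | Wilson
The Glass Key    | NULL  
Winter Gardens   | Scott 


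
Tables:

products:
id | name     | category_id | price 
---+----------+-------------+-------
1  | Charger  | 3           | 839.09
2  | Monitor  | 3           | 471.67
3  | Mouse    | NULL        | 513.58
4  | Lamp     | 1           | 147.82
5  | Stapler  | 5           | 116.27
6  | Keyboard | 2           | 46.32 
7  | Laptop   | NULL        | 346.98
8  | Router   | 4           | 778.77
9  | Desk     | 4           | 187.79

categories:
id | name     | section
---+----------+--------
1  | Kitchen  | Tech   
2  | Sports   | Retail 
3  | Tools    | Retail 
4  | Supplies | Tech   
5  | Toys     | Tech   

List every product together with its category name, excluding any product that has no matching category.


INNER JOIN keeps only products rows whose category_id matches an id in categories. Walk through each product:
  - product 1 (Charger): category_id=3 -> matches Tools
  - product 2 (Monitor): category_id=3 -> matches Tools
  - product 3 (Mouse): category_id=NULL, no match -> dropped
  - product 4 (Lamp): category_id=1 -> matches Kitchen
  - product 5 (Stapler): category_id=5 -> matches Toys
  - product 6 (Keyboard): category_id=2 -> matches Sports
  - product 7 (Laptop): category_id=NULL, no match -> dropped
  - product 8 (Router): category_id=4 -> matches Supplies
  - product 9 (Desk): category_id=4 -> matches Supplies
So 2 of 9 rows are dropped.

SQL:
SELECT a.name, b.name AS category
FROM products a
INNER JOIN categories b ON a.category_id = b.id

Result:
name     | category
---------+---------
Charger  | Tools   
Monitor  | Tools   
Lamp     | Kitchen 
Stapler  | Toys    
Keyboard | Sports  
Router   | Supplies
Desk     | Supplies


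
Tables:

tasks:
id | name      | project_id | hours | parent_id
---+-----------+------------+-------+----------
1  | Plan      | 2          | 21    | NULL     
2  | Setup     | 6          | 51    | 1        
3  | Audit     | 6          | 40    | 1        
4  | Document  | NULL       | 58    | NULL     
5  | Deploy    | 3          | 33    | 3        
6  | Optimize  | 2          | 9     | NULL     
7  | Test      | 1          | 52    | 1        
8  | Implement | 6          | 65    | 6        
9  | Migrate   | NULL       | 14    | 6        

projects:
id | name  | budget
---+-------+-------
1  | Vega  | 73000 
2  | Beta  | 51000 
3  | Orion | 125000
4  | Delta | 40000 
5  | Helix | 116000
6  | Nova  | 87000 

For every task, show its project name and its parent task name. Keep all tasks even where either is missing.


Two LEFT JOINs from the same base table tasks: one to projects via project_id, one to tasks itself via parent_id. Both are LEFT so every task is preserved.
Match against projects:
  - task 1 (Plan): project_id=2 -> matches Beta
  - task 2 (Setup): project_id=6 -> matches Nova
  - task 3 (Audit): project_id=6 -> matches Nova
  - task 4 (Document): project_id=NULL, no match -> kept with NULL
  - task 5 (Deploy): project_id=3 -> matches Orion
  - task 6 (Optimize): project_id=2 -> matches Beta
  - task 7 (Test): project_id=1 -> matches Vega
  - task 8 (Implement): project_id=6 -> matches Nova
  - task 9 (Migrate): project_id=NULL, no match -> kept with NULL
Match against tasks (self):
  - task 1 (Plan): parent_id=NULL -> NULL
  - task 2 (Setup): parent_id=1 -> Plan
  - task 3 (Audit): parent_id=1 -> Plan
  - task 4 (Document): parent_id=NULL -> NULL
  - task 5 (Deploy): parent_id=3 -> Audit
  - task 6 (Optimize): parent_id=NULL -> NULL
  - task 7 (Test): parent_id=1 -> Plan
  - task 8 (Implement): parent_id=6 -> Optimize
  - task 9 (Migrate): parent_id=6 -> Optimize

SQL:
SELECT a.name, b.name AS project, c.name AS parent
FROM tasks a
LEFT JOIN projects b ON a.project_id = b.id
LEFT JOIN tasks c ON a.parent_id = c.id

Result:
name      | project | parent  
----------+---------+---------
Plan      | Beta    | NULL    
Setup     | Nova    | Plan    
Audit     | Nova    | Plan    
Document  | NULL    | NULL    
Deploy    | Orion   | Audit   
Optimize  | Beta    | NULL    
Test      | Vega    | Plan    
Implement | Nova    | Optimize
Migrate   | NULL    | Optimize


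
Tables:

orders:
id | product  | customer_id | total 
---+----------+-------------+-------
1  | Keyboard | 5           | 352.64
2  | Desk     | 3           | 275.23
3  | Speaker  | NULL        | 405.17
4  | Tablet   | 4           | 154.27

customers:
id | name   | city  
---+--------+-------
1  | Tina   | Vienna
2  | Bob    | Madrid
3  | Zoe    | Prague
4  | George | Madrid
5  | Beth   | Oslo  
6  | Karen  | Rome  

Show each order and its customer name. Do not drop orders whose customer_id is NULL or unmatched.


LEFT JOIN keeps every row from orders (the left table); where customer_id has no match in customers, the customer columns become NULL. Walk through each order:
  - order 1 (Keyboard): customer_id=5 -> matches Beth
  - order 2 (Desk): customer_id=3 -> matches Zoe
  - order 3 (Speaker): customer_id=NULL, no match -> kept with NULL
  - order 4 (Tablet): customer_id=4 -> matches George
All 4 rows appear; 1 has NULL customer.

SQL:
SELECT a.product, b.name AS customer
FROM orders a
LEFT JOIN customers b ON a.customer_id = b.id

Result:
product  | customer
---------+---------
Keyboard | Beth    
Desk     | Zoe     
Speaker  | NULL    
Tablet   | George  


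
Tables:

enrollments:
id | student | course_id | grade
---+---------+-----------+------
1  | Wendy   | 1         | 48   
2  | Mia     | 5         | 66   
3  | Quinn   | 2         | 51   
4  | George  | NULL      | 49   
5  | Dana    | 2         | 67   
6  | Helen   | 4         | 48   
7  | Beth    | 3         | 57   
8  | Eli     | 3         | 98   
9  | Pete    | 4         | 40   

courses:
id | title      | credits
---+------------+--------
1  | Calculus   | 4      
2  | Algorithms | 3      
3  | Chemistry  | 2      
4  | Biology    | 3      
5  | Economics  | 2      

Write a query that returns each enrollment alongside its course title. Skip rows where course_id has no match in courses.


INNER JOIN keeps only enrollments rows whose course_id matches an id in courses. Walk through each enrollment:
  - enrollment 1 (Wendy): course_id=1 -> matches Calculus
  - enrollment 2 (Mia): course_id=5 -> matches Economics
  - enrollment 3 (Quinn): course_id=2 -> matches Algorithms
  - enrollment 4 (George): course_id=NULL, no match -> dropped
  - enrollment 5 (Dana): course_id=2 -> matches Algorithms
  - enrollment 6 (Helen): course_id=4 -> matches Biology
  - enrollment 7 (Beth): course_id=3 -> matches Chemistry
  - enrollment 8 (Eli): course_id=3 -> matches Chemistry
  - enrollment 9 (Pete): course_id=4 -> matches Biology
So 1 of 9 rows is dropped.

SQL:
SELECT a.student, b.title AS course
FROM enrollments a
INNER JOIN courses b ON a.course_id = b.id

Result:
student | course    
--------+-----------
Wendy   | Calculus  
Mia     | Economics 
Quinn   | Algorithms
Dana    | Algorithms
Helen   | Biology   
Beth    | Chemistry 
Eli     | Chemistry 
Pete    | Biology   


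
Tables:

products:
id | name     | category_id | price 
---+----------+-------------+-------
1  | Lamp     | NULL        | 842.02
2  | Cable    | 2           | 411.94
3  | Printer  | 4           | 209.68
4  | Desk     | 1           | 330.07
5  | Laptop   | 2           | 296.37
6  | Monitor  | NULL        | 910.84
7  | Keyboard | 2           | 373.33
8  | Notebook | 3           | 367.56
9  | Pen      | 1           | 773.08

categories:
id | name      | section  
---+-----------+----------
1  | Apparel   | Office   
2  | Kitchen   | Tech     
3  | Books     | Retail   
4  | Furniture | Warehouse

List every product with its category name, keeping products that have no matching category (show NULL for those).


LEFT JOIN keeps every row from products (the left table); where category_id has no match in categories, the category columns become NULL. Walk through each product:
  - product 1 (Lamp): category_id=NULL, no match -> kept with NULL
  - product 2 (Cable): category_id=2 -> matches Kitchen
  - product 3 (Printer): category_id=4 -> matches Furniture
  - product 4 (Desk): category_id=1 -> matches Apparel
  - product 5 (Laptop): category_id=2 -> matches Kitchen
  - product 6 (Monitor): category_id=NULL, no match -> kept with NULL
  - product 7 (Keyboard): category_id=2 -> matches Kitchen
  - product 8 (Notebook): category_id=3 -> matches Books
  - product 9 (Pen): category_id=1 -> matches Apparel
All 9 rows appear; 2 have NULL category.

SQL:
SELECT a.name, b.name AS category
FROM products a
LEFT JOIN categories b ON a.category_id = b.id

Result:
name     | category 
---------+----------
Lamp     | NULL     
Cable    | Kitchen  
Printer  | Furniture
Desk     | Apparel  
Laptop   | Kitchen  
Monitor  | NULL     
Keyboard | Kitchen  
Notebook | Books    
Pen      | Apparel  


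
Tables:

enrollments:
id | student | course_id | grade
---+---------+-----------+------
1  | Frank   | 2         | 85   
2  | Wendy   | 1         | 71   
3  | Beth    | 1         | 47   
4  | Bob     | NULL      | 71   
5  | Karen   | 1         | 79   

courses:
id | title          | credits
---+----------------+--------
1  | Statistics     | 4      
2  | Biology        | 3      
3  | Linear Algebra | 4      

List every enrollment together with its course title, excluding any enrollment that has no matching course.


INNER JOIN keeps only enrollments rows whose course_id matches an id in courses. Walk through each enrollment:
  - enrollment 1 (Frank): course_id=2 -> matches Biology
  - enrollment 2 (Wendy): course_id=1 -> matches Statistics
  - enrollment 3 (Beth): course_id=1 -> matches Statistics
  - enrollment 4 (Bob): course_id=NULL, no match -> dropped
  - enrollment 5 (Karen): course_id=1 -> matches Statistics
So 1 of 5 rows is dropped.

SQL:
SELECT a.student, b.title AS course
FROM enrollments a
INNER JOIN courses b ON a.course_id = b.id

Result:
student | course    
--------+-----------
Frank   | Biology   
Wendy   | Statistics
Beth    | Statistics
Karen   | Statistics


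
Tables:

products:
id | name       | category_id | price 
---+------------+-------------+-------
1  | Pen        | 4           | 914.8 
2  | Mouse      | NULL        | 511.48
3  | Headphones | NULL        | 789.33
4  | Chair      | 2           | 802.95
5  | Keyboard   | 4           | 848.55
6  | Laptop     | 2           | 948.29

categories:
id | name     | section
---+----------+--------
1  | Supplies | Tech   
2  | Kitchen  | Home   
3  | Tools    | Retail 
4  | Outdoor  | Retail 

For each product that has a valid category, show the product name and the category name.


INNER JOIN keeps only products rows whose category_id matches an id in categories. Walk through each product:
  - product 1 (Pen): category_id=4 -> matches Outdoor
  - product 2 (Mouse): category_id=NULL, no match -> dropped
  - product 3 (Headphones): category_id=NULL, no match -> dropped
  - product 4 (Chair): category_id=2 -> matches Kitchen
  - product 5 (Keyboard): category_id=4 -> matches Outdoor
  - product 6 (Laptop): category_id=2 -> matches Kitchen
So 2 of 6 rows are dropped.

SQL:
SELECT a.name, b.name AS category
FROM products a
INNER JOIN categories b ON a.category_id = b.id

Result:
name     | category
---------+---------
Pen      | Outdoor 
Chair    | Kitchen 
Keyboard | Outdoor 
Laptop   | Kitchen 


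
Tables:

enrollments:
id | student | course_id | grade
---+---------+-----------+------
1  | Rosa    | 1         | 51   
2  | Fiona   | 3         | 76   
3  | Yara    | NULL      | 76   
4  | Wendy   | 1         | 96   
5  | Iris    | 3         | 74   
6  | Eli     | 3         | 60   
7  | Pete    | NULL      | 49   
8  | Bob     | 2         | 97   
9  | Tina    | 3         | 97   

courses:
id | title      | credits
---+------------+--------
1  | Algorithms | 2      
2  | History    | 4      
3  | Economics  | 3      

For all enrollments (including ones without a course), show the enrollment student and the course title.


LEFT JOIN keeps every row from enrollments (the left table); where course_id has no match in courses, the course columns become NULL. Walk through each enrollment:
  - enrollment 1 (Rosa): course_id=1 -> matches Algorithms
  - enrollment 2 (Fiona): course_id=3 -> matches Economics
  - enrollment 3 (Yara): course_id=NULL, no match -> kept with NULL
  - enrollment 4 (Wendy): course_id=1 -> matches Algorithms
  - enrollment 5 (Iris): course_id=3 -> matches Economics
  - enrollment 6 (Eli): course_id=3 -> matches Economics
  - enrollment 7 (Pete): course_id=NULL, no match -> kept with NULL
  - enrollment 8 (Bob): course_id=2 -> matches History
  - enrollment 9 (Tina): course_id=3 -> matches Economics
All 9 rows appear; 2 have NULL course.

SQL:
SELECT a.student, b.title AS course
FROM enrollments a
LEFT JOIN courses b ON a.course_id = b.id

Result:
student | course    
--------+-----------
Rosa    | Algorithms
Fiona   | Economics 
Yara    | NULL      
Wendy   | Algorithms
Iris    | Economics 
Eli     | Economics 
Pete    | NULL      
Bob     | History   
Tina    | Economics 
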